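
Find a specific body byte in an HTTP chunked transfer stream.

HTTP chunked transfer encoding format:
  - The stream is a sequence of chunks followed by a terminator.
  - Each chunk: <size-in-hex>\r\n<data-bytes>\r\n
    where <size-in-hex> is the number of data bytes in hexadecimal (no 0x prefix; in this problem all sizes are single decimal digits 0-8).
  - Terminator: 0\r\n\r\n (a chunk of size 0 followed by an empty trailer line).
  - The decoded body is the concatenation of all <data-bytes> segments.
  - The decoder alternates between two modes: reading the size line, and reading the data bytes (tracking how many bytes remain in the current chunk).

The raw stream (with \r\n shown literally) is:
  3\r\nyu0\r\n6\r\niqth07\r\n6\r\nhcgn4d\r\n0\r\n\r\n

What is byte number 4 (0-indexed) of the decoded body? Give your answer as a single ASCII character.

Answer: q

Derivation:
Chunk 1: stream[0..1]='3' size=0x3=3, data at stream[3..6]='yu0' -> body[0..3], body so far='yu0'
Chunk 2: stream[8..9]='6' size=0x6=6, data at stream[11..17]='iqth07' -> body[3..9], body so far='yu0iqth07'
Chunk 3: stream[19..20]='6' size=0x6=6, data at stream[22..28]='hcgn4d' -> body[9..15], body so far='yu0iqth07hcgn4d'
Chunk 4: stream[30..31]='0' size=0 (terminator). Final body='yu0iqth07hcgn4d' (15 bytes)
Body byte 4 = 'q'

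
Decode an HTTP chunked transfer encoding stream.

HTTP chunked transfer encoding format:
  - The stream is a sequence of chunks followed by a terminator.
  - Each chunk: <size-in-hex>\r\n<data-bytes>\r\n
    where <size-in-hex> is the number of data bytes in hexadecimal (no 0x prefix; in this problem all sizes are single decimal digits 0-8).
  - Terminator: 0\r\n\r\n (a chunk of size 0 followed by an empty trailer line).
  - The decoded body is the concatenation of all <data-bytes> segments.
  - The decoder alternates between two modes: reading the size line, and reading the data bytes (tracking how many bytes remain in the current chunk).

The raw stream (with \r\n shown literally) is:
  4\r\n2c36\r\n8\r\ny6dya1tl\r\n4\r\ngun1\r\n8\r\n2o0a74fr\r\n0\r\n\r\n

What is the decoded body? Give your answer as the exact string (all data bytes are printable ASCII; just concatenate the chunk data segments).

Answer: 2c36y6dya1tlgun12o0a74fr

Derivation:
Chunk 1: stream[0..1]='4' size=0x4=4, data at stream[3..7]='2c36' -> body[0..4], body so far='2c36'
Chunk 2: stream[9..10]='8' size=0x8=8, data at stream[12..20]='y6dya1tl' -> body[4..12], body so far='2c36y6dya1tl'
Chunk 3: stream[22..23]='4' size=0x4=4, data at stream[25..29]='gun1' -> body[12..16], body so far='2c36y6dya1tlgun1'
Chunk 4: stream[31..32]='8' size=0x8=8, data at stream[34..42]='2o0a74fr' -> body[16..24], body so far='2c36y6dya1tlgun12o0a74fr'
Chunk 5: stream[44..45]='0' size=0 (terminator). Final body='2c36y6dya1tlgun12o0a74fr' (24 bytes)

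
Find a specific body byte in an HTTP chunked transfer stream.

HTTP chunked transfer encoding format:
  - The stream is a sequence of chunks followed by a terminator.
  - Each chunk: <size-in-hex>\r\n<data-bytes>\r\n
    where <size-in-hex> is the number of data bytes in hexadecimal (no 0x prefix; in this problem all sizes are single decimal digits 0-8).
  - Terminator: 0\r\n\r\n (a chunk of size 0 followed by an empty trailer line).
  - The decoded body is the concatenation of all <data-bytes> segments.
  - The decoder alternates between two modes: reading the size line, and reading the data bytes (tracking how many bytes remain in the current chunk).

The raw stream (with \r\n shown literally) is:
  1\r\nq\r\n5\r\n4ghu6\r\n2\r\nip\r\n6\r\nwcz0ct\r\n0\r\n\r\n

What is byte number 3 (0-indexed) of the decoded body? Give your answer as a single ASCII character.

Chunk 1: stream[0..1]='1' size=0x1=1, data at stream[3..4]='q' -> body[0..1], body so far='q'
Chunk 2: stream[6..7]='5' size=0x5=5, data at stream[9..14]='4ghu6' -> body[1..6], body so far='q4ghu6'
Chunk 3: stream[16..17]='2' size=0x2=2, data at stream[19..21]='ip' -> body[6..8], body so far='q4ghu6ip'
Chunk 4: stream[23..24]='6' size=0x6=6, data at stream[26..32]='wcz0ct' -> body[8..14], body so far='q4ghu6ipwcz0ct'
Chunk 5: stream[34..35]='0' size=0 (terminator). Final body='q4ghu6ipwcz0ct' (14 bytes)
Body byte 3 = 'h'

Answer: h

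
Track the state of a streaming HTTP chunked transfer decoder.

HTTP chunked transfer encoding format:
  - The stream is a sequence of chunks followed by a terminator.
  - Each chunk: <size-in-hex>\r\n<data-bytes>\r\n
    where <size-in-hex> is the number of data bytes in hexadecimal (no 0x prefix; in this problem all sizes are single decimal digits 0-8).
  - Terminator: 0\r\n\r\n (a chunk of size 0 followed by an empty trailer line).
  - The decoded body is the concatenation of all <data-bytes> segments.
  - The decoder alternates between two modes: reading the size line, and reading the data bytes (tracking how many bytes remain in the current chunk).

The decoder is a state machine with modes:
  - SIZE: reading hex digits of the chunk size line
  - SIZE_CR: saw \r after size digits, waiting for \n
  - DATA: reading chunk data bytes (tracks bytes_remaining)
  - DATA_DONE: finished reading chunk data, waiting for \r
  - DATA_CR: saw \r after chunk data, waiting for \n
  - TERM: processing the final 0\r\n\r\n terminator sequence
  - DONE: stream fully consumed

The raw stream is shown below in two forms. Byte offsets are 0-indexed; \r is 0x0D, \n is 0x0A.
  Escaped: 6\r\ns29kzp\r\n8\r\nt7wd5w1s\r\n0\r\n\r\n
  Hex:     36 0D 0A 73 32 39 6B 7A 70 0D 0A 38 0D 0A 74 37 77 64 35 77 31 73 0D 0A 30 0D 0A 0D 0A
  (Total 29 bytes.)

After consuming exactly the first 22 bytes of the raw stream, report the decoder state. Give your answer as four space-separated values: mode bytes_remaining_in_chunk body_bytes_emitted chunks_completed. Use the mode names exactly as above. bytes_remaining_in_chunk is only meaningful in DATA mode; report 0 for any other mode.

Answer: DATA_DONE 0 14 1

Derivation:
Byte 0 = '6': mode=SIZE remaining=0 emitted=0 chunks_done=0
Byte 1 = 0x0D: mode=SIZE_CR remaining=0 emitted=0 chunks_done=0
Byte 2 = 0x0A: mode=DATA remaining=6 emitted=0 chunks_done=0
Byte 3 = 's': mode=DATA remaining=5 emitted=1 chunks_done=0
Byte 4 = '2': mode=DATA remaining=4 emitted=2 chunks_done=0
Byte 5 = '9': mode=DATA remaining=3 emitted=3 chunks_done=0
Byte 6 = 'k': mode=DATA remaining=2 emitted=4 chunks_done=0
Byte 7 = 'z': mode=DATA remaining=1 emitted=5 chunks_done=0
Byte 8 = 'p': mode=DATA_DONE remaining=0 emitted=6 chunks_done=0
Byte 9 = 0x0D: mode=DATA_CR remaining=0 emitted=6 chunks_done=0
Byte 10 = 0x0A: mode=SIZE remaining=0 emitted=6 chunks_done=1
Byte 11 = '8': mode=SIZE remaining=0 emitted=6 chunks_done=1
Byte 12 = 0x0D: mode=SIZE_CR remaining=0 emitted=6 chunks_done=1
Byte 13 = 0x0A: mode=DATA remaining=8 emitted=6 chunks_done=1
Byte 14 = 't': mode=DATA remaining=7 emitted=7 chunks_done=1
Byte 15 = '7': mode=DATA remaining=6 emitted=8 chunks_done=1
Byte 16 = 'w': mode=DATA remaining=5 emitted=9 chunks_done=1
Byte 17 = 'd': mode=DATA remaining=4 emitted=10 chunks_done=1
Byte 18 = '5': mode=DATA remaining=3 emitted=11 chunks_done=1
Byte 19 = 'w': mode=DATA remaining=2 emitted=12 chunks_done=1
Byte 20 = '1': mode=DATA remaining=1 emitted=13 chunks_done=1
Byte 21 = 's': mode=DATA_DONE remaining=0 emitted=14 chunks_done=1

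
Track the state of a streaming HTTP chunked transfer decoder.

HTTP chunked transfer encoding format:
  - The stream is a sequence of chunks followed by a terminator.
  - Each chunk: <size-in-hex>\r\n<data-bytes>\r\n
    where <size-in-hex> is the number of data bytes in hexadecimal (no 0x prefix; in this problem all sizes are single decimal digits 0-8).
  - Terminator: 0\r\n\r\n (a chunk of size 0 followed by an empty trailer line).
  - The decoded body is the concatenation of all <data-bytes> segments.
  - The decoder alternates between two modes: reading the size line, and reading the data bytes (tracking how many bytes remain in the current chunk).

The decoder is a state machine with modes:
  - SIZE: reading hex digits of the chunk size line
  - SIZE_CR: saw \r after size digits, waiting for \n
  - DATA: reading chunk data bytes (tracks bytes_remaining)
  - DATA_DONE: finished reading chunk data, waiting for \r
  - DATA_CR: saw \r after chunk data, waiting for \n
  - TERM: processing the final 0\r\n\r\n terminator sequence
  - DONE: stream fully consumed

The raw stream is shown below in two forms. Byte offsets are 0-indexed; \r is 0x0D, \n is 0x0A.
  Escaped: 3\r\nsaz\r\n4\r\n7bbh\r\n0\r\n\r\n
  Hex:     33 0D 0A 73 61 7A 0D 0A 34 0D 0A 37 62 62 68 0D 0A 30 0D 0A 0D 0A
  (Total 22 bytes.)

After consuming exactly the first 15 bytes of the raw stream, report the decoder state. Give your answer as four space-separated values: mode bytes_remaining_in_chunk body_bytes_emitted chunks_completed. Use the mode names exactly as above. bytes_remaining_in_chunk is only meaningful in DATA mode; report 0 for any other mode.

Answer: DATA_DONE 0 7 1

Derivation:
Byte 0 = '3': mode=SIZE remaining=0 emitted=0 chunks_done=0
Byte 1 = 0x0D: mode=SIZE_CR remaining=0 emitted=0 chunks_done=0
Byte 2 = 0x0A: mode=DATA remaining=3 emitted=0 chunks_done=0
Byte 3 = 's': mode=DATA remaining=2 emitted=1 chunks_done=0
Byte 4 = 'a': mode=DATA remaining=1 emitted=2 chunks_done=0
Byte 5 = 'z': mode=DATA_DONE remaining=0 emitted=3 chunks_done=0
Byte 6 = 0x0D: mode=DATA_CR remaining=0 emitted=3 chunks_done=0
Byte 7 = 0x0A: mode=SIZE remaining=0 emitted=3 chunks_done=1
Byte 8 = '4': mode=SIZE remaining=0 emitted=3 chunks_done=1
Byte 9 = 0x0D: mode=SIZE_CR remaining=0 emitted=3 chunks_done=1
Byte 10 = 0x0A: mode=DATA remaining=4 emitted=3 chunks_done=1
Byte 11 = '7': mode=DATA remaining=3 emitted=4 chunks_done=1
Byte 12 = 'b': mode=DATA remaining=2 emitted=5 chunks_done=1
Byte 13 = 'b': mode=DATA remaining=1 emitted=6 chunks_done=1
Byte 14 = 'h': mode=DATA_DONE remaining=0 emitted=7 chunks_done=1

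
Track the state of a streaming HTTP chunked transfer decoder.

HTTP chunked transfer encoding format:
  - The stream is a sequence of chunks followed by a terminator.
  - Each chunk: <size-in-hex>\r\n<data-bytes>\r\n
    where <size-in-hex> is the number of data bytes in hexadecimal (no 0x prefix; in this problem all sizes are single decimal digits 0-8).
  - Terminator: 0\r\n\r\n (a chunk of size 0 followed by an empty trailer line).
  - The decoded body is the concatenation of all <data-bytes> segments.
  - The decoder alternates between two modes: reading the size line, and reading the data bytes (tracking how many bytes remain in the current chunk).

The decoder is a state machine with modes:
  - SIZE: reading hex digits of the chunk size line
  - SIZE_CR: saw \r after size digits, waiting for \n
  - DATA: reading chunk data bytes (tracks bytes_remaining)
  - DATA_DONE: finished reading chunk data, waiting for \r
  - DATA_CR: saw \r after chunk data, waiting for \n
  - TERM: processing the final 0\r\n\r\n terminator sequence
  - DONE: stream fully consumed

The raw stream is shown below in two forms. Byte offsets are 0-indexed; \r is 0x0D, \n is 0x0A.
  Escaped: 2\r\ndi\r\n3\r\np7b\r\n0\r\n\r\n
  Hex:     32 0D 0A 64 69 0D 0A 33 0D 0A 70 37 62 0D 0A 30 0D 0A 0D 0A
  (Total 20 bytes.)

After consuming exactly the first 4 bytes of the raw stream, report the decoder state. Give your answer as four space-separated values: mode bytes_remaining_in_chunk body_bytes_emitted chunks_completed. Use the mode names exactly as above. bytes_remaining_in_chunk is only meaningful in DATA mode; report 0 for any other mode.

Byte 0 = '2': mode=SIZE remaining=0 emitted=0 chunks_done=0
Byte 1 = 0x0D: mode=SIZE_CR remaining=0 emitted=0 chunks_done=0
Byte 2 = 0x0A: mode=DATA remaining=2 emitted=0 chunks_done=0
Byte 3 = 'd': mode=DATA remaining=1 emitted=1 chunks_done=0

Answer: DATA 1 1 0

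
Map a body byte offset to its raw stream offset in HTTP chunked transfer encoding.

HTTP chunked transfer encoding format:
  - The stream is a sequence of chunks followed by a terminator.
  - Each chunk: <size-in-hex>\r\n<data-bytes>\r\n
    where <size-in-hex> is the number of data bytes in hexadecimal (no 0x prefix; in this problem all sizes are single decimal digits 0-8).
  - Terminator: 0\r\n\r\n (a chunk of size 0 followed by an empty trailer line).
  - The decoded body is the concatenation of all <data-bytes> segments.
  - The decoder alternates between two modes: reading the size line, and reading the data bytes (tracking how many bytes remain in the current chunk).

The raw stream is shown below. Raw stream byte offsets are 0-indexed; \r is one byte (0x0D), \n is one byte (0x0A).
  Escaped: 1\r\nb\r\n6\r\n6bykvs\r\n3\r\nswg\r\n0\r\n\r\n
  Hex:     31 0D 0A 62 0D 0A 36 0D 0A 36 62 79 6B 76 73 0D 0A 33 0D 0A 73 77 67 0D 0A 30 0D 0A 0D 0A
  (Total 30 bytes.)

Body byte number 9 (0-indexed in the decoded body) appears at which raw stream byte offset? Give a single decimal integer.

Answer: 22

Derivation:
Chunk 1: stream[0..1]='1' size=0x1=1, data at stream[3..4]='b' -> body[0..1], body so far='b'
Chunk 2: stream[6..7]='6' size=0x6=6, data at stream[9..15]='6bykvs' -> body[1..7], body so far='b6bykvs'
Chunk 3: stream[17..18]='3' size=0x3=3, data at stream[20..23]='swg' -> body[7..10], body so far='b6bykvsswg'
Chunk 4: stream[25..26]='0' size=0 (terminator). Final body='b6bykvsswg' (10 bytes)
Body byte 9 at stream offset 22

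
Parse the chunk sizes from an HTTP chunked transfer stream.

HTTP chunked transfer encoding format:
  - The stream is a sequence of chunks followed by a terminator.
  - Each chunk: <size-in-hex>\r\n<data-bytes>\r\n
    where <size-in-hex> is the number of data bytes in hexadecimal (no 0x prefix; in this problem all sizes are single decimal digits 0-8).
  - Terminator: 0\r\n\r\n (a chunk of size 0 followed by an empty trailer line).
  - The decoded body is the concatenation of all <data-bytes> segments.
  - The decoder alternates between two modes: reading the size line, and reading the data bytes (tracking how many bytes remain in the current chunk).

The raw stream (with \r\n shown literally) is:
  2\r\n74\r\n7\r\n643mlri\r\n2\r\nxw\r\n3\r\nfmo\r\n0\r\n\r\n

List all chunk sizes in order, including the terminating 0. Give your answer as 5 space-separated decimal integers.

Answer: 2 7 2 3 0

Derivation:
Chunk 1: stream[0..1]='2' size=0x2=2, data at stream[3..5]='74' -> body[0..2], body so far='74'
Chunk 2: stream[7..8]='7' size=0x7=7, data at stream[10..17]='643mlri' -> body[2..9], body so far='74643mlri'
Chunk 3: stream[19..20]='2' size=0x2=2, data at stream[22..24]='xw' -> body[9..11], body so far='74643mlrixw'
Chunk 4: stream[26..27]='3' size=0x3=3, data at stream[29..32]='fmo' -> body[11..14], body so far='74643mlrixwfmo'
Chunk 5: stream[34..35]='0' size=0 (terminator). Final body='74643mlrixwfmo' (14 bytes)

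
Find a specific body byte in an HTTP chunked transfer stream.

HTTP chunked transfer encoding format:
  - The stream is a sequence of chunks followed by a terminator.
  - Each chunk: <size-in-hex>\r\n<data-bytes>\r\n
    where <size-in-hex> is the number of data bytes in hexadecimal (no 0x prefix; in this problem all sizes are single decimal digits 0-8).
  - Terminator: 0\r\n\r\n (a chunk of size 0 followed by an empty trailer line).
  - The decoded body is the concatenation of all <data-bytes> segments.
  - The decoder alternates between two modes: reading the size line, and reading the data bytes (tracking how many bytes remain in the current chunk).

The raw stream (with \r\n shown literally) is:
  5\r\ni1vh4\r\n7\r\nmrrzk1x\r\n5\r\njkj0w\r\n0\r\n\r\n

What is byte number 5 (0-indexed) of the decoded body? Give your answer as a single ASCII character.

Chunk 1: stream[0..1]='5' size=0x5=5, data at stream[3..8]='i1vh4' -> body[0..5], body so far='i1vh4'
Chunk 2: stream[10..11]='7' size=0x7=7, data at stream[13..20]='mrrzk1x' -> body[5..12], body so far='i1vh4mrrzk1x'
Chunk 3: stream[22..23]='5' size=0x5=5, data at stream[25..30]='jkj0w' -> body[12..17], body so far='i1vh4mrrzk1xjkj0w'
Chunk 4: stream[32..33]='0' size=0 (terminator). Final body='i1vh4mrrzk1xjkj0w' (17 bytes)
Body byte 5 = 'm'

Answer: m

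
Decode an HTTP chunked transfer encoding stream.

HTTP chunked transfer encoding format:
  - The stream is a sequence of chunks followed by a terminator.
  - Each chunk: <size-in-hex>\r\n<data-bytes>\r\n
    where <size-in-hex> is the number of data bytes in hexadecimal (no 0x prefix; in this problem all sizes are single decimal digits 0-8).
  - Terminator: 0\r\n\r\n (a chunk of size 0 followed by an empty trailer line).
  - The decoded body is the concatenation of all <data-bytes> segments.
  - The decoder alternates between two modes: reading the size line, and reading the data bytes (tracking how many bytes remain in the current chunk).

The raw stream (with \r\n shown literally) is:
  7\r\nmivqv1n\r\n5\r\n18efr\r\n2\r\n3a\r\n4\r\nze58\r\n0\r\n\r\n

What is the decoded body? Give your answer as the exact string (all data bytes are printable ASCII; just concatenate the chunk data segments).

Answer: mivqv1n18efr3aze58

Derivation:
Chunk 1: stream[0..1]='7' size=0x7=7, data at stream[3..10]='mivqv1n' -> body[0..7], body so far='mivqv1n'
Chunk 2: stream[12..13]='5' size=0x5=5, data at stream[15..20]='18efr' -> body[7..12], body so far='mivqv1n18efr'
Chunk 3: stream[22..23]='2' size=0x2=2, data at stream[25..27]='3a' -> body[12..14], body so far='mivqv1n18efr3a'
Chunk 4: stream[29..30]='4' size=0x4=4, data at stream[32..36]='ze58' -> body[14..18], body so far='mivqv1n18efr3aze58'
Chunk 5: stream[38..39]='0' size=0 (terminator). Final body='mivqv1n18efr3aze58' (18 bytes)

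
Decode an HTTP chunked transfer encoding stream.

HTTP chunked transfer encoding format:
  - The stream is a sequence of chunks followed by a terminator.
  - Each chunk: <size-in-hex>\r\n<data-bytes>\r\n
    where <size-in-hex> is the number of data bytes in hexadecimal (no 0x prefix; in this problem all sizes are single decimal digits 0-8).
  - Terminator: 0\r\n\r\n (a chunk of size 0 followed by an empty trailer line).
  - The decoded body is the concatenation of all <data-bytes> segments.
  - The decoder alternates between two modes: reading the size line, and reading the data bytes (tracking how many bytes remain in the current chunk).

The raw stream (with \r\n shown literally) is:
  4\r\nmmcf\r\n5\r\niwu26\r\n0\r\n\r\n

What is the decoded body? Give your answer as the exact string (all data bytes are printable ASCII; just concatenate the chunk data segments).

Chunk 1: stream[0..1]='4' size=0x4=4, data at stream[3..7]='mmcf' -> body[0..4], body so far='mmcf'
Chunk 2: stream[9..10]='5' size=0x5=5, data at stream[12..17]='iwu26' -> body[4..9], body so far='mmcfiwu26'
Chunk 3: stream[19..20]='0' size=0 (terminator). Final body='mmcfiwu26' (9 bytes)

Answer: mmcfiwu26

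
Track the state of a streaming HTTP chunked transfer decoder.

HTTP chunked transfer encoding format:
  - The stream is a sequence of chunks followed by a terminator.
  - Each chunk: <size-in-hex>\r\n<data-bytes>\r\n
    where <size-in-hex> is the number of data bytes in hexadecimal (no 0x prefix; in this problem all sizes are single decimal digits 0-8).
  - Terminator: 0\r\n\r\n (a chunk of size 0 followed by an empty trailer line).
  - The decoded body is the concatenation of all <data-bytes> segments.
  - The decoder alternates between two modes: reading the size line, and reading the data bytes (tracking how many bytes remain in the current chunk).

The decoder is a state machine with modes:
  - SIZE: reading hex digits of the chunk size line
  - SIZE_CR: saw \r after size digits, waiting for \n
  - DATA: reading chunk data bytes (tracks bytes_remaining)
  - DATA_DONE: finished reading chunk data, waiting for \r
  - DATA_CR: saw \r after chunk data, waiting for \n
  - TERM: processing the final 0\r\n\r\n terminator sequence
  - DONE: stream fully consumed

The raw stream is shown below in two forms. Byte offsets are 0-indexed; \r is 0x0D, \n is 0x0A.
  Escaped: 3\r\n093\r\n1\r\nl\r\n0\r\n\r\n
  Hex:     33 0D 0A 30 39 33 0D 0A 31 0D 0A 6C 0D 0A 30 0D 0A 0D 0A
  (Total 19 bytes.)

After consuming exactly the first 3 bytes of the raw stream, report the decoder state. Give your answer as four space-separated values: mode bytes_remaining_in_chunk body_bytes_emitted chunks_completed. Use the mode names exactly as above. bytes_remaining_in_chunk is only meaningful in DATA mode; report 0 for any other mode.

Byte 0 = '3': mode=SIZE remaining=0 emitted=0 chunks_done=0
Byte 1 = 0x0D: mode=SIZE_CR remaining=0 emitted=0 chunks_done=0
Byte 2 = 0x0A: mode=DATA remaining=3 emitted=0 chunks_done=0

Answer: DATA 3 0 0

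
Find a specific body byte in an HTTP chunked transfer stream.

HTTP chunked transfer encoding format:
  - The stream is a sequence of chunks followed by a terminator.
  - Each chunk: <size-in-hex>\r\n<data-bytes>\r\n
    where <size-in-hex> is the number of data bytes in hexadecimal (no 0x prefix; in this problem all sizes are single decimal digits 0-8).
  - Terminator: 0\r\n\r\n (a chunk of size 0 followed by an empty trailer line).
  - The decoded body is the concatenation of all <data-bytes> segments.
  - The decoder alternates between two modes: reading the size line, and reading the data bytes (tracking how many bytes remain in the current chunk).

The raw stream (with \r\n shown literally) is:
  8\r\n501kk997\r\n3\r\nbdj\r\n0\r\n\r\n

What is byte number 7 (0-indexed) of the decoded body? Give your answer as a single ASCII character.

Answer: 7

Derivation:
Chunk 1: stream[0..1]='8' size=0x8=8, data at stream[3..11]='501kk997' -> body[0..8], body so far='501kk997'
Chunk 2: stream[13..14]='3' size=0x3=3, data at stream[16..19]='bdj' -> body[8..11], body so far='501kk997bdj'
Chunk 3: stream[21..22]='0' size=0 (terminator). Final body='501kk997bdj' (11 bytes)
Body byte 7 = '7'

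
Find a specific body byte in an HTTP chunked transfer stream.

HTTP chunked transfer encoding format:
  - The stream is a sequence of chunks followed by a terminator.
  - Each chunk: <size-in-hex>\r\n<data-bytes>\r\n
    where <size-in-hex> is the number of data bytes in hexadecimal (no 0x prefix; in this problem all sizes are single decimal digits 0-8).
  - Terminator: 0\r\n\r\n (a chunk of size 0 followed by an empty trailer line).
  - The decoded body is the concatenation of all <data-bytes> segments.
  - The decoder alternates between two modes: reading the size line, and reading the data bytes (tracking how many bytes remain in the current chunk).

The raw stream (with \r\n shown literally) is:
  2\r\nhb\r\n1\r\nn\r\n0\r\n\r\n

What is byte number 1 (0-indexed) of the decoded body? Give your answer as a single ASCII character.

Answer: b

Derivation:
Chunk 1: stream[0..1]='2' size=0x2=2, data at stream[3..5]='hb' -> body[0..2], body so far='hb'
Chunk 2: stream[7..8]='1' size=0x1=1, data at stream[10..11]='n' -> body[2..3], body so far='hbn'
Chunk 3: stream[13..14]='0' size=0 (terminator). Final body='hbn' (3 bytes)
Body byte 1 = 'b'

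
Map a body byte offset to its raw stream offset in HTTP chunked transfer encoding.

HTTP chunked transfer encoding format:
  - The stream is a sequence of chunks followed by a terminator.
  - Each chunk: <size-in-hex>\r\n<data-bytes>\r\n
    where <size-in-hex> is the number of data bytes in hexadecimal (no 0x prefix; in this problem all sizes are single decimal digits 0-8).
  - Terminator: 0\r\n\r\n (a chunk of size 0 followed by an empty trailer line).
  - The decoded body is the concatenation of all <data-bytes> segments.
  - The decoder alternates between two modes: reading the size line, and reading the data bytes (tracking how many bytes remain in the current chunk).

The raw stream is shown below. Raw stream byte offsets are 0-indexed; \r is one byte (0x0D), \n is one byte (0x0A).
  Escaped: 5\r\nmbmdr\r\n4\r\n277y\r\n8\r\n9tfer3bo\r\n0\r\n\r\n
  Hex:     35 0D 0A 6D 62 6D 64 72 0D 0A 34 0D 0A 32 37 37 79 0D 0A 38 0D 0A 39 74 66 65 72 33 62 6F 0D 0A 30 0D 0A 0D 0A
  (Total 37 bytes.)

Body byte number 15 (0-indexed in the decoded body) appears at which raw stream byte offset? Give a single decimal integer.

Chunk 1: stream[0..1]='5' size=0x5=5, data at stream[3..8]='mbmdr' -> body[0..5], body so far='mbmdr'
Chunk 2: stream[10..11]='4' size=0x4=4, data at stream[13..17]='277y' -> body[5..9], body so far='mbmdr277y'
Chunk 3: stream[19..20]='8' size=0x8=8, data at stream[22..30]='9tfer3bo' -> body[9..17], body so far='mbmdr277y9tfer3bo'
Chunk 4: stream[32..33]='0' size=0 (terminator). Final body='mbmdr277y9tfer3bo' (17 bytes)
Body byte 15 at stream offset 28

Answer: 28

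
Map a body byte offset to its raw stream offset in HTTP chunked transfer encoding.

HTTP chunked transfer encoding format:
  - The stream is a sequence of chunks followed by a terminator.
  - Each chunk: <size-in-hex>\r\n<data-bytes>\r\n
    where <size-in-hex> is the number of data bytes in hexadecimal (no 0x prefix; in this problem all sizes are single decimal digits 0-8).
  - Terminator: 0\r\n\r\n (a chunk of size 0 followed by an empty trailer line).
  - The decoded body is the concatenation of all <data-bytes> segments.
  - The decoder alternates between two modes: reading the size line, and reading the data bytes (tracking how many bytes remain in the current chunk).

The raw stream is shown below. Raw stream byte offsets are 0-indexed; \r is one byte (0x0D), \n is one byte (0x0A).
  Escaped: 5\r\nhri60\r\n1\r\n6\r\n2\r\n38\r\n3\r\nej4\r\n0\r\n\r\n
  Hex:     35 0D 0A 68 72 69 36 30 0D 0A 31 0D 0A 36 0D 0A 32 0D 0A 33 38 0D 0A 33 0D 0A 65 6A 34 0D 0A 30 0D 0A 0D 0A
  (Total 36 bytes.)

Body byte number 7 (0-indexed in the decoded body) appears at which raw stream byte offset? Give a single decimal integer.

Answer: 20

Derivation:
Chunk 1: stream[0..1]='5' size=0x5=5, data at stream[3..8]='hri60' -> body[0..5], body so far='hri60'
Chunk 2: stream[10..11]='1' size=0x1=1, data at stream[13..14]='6' -> body[5..6], body so far='hri606'
Chunk 3: stream[16..17]='2' size=0x2=2, data at stream[19..21]='38' -> body[6..8], body so far='hri60638'
Chunk 4: stream[23..24]='3' size=0x3=3, data at stream[26..29]='ej4' -> body[8..11], body so far='hri60638ej4'
Chunk 5: stream[31..32]='0' size=0 (terminator). Final body='hri60638ej4' (11 bytes)
Body byte 7 at stream offset 20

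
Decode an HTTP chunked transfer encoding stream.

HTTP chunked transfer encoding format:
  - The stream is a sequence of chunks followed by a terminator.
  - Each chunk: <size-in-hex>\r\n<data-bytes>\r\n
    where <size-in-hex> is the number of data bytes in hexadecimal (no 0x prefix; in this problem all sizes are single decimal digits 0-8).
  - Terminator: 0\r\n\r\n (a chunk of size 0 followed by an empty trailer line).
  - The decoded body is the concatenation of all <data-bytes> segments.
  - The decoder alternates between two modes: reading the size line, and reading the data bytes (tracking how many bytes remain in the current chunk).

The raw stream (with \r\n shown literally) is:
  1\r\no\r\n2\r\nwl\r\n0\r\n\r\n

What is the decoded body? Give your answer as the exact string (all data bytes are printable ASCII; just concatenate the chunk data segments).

Answer: owl

Derivation:
Chunk 1: stream[0..1]='1' size=0x1=1, data at stream[3..4]='o' -> body[0..1], body so far='o'
Chunk 2: stream[6..7]='2' size=0x2=2, data at stream[9..11]='wl' -> body[1..3], body so far='owl'
Chunk 3: stream[13..14]='0' size=0 (terminator). Final body='owl' (3 bytes)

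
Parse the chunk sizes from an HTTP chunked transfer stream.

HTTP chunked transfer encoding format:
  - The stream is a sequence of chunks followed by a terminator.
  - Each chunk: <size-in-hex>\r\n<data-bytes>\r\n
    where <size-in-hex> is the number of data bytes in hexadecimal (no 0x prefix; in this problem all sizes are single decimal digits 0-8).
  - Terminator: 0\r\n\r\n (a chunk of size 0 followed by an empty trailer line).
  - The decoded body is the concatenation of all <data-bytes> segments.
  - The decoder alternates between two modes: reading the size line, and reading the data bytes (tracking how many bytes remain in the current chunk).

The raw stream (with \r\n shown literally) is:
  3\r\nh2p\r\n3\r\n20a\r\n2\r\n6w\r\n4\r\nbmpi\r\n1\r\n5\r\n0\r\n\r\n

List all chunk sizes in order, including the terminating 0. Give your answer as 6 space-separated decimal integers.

Chunk 1: stream[0..1]='3' size=0x3=3, data at stream[3..6]='h2p' -> body[0..3], body so far='h2p'
Chunk 2: stream[8..9]='3' size=0x3=3, data at stream[11..14]='20a' -> body[3..6], body so far='h2p20a'
Chunk 3: stream[16..17]='2' size=0x2=2, data at stream[19..21]='6w' -> body[6..8], body so far='h2p20a6w'
Chunk 4: stream[23..24]='4' size=0x4=4, data at stream[26..30]='bmpi' -> body[8..12], body so far='h2p20a6wbmpi'
Chunk 5: stream[32..33]='1' size=0x1=1, data at stream[35..36]='5' -> body[12..13], body so far='h2p20a6wbmpi5'
Chunk 6: stream[38..39]='0' size=0 (terminator). Final body='h2p20a6wbmpi5' (13 bytes)

Answer: 3 3 2 4 1 0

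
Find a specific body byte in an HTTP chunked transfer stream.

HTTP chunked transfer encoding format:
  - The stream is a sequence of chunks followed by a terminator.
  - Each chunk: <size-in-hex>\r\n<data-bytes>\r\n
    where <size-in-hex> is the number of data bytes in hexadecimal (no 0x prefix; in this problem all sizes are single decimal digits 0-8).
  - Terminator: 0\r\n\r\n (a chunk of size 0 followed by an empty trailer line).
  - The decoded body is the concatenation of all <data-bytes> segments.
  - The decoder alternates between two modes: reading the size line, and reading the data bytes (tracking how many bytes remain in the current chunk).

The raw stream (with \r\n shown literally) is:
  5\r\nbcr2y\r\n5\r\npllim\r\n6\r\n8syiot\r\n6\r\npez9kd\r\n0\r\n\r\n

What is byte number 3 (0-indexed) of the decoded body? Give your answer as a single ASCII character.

Answer: 2

Derivation:
Chunk 1: stream[0..1]='5' size=0x5=5, data at stream[3..8]='bcr2y' -> body[0..5], body so far='bcr2y'
Chunk 2: stream[10..11]='5' size=0x5=5, data at stream[13..18]='pllim' -> body[5..10], body so far='bcr2ypllim'
Chunk 3: stream[20..21]='6' size=0x6=6, data at stream[23..29]='8syiot' -> body[10..16], body so far='bcr2ypllim8syiot'
Chunk 4: stream[31..32]='6' size=0x6=6, data at stream[34..40]='pez9kd' -> body[16..22], body so far='bcr2ypllim8syiotpez9kd'
Chunk 5: stream[42..43]='0' size=0 (terminator). Final body='bcr2ypllim8syiotpez9kd' (22 bytes)
Body byte 3 = '2'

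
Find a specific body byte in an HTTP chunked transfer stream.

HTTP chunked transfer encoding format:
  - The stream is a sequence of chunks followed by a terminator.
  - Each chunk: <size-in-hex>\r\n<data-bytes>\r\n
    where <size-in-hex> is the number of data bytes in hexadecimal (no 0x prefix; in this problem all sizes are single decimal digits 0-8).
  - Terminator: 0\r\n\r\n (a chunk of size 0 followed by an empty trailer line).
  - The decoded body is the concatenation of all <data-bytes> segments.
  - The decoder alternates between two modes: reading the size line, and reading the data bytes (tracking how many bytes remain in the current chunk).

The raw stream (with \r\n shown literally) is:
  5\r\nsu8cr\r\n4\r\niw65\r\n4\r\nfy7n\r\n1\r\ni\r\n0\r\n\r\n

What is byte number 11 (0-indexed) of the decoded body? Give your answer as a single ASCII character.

Chunk 1: stream[0..1]='5' size=0x5=5, data at stream[3..8]='su8cr' -> body[0..5], body so far='su8cr'
Chunk 2: stream[10..11]='4' size=0x4=4, data at stream[13..17]='iw65' -> body[5..9], body so far='su8criw65'
Chunk 3: stream[19..20]='4' size=0x4=4, data at stream[22..26]='fy7n' -> body[9..13], body so far='su8criw65fy7n'
Chunk 4: stream[28..29]='1' size=0x1=1, data at stream[31..32]='i' -> body[13..14], body so far='su8criw65fy7ni'
Chunk 5: stream[34..35]='0' size=0 (terminator). Final body='su8criw65fy7ni' (14 bytes)
Body byte 11 = '7'

Answer: 7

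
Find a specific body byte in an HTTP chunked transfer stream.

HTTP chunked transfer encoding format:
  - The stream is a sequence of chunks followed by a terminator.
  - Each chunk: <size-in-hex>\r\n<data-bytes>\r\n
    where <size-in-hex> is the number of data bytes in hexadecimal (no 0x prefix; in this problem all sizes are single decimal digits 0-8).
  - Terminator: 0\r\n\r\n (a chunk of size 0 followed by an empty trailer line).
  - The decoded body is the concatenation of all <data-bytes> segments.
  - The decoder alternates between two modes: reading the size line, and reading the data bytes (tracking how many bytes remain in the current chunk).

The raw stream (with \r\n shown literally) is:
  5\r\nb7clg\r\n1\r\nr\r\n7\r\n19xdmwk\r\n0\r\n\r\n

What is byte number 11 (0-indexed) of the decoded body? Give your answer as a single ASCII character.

Chunk 1: stream[0..1]='5' size=0x5=5, data at stream[3..8]='b7clg' -> body[0..5], body so far='b7clg'
Chunk 2: stream[10..11]='1' size=0x1=1, data at stream[13..14]='r' -> body[5..6], body so far='b7clgr'
Chunk 3: stream[16..17]='7' size=0x7=7, data at stream[19..26]='19xdmwk' -> body[6..13], body so far='b7clgr19xdmwk'
Chunk 4: stream[28..29]='0' size=0 (terminator). Final body='b7clgr19xdmwk' (13 bytes)
Body byte 11 = 'w'

Answer: w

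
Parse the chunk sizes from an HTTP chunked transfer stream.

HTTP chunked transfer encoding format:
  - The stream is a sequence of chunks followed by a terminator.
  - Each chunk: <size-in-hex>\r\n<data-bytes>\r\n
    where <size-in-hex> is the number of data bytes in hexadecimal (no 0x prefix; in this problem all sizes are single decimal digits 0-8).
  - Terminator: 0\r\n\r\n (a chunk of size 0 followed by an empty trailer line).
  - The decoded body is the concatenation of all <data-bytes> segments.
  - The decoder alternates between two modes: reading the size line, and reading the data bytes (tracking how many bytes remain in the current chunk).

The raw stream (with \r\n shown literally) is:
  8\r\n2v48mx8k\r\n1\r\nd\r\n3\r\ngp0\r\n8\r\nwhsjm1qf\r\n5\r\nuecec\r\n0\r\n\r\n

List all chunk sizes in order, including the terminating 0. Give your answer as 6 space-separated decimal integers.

Answer: 8 1 3 8 5 0

Derivation:
Chunk 1: stream[0..1]='8' size=0x8=8, data at stream[3..11]='2v48mx8k' -> body[0..8], body so far='2v48mx8k'
Chunk 2: stream[13..14]='1' size=0x1=1, data at stream[16..17]='d' -> body[8..9], body so far='2v48mx8kd'
Chunk 3: stream[19..20]='3' size=0x3=3, data at stream[22..25]='gp0' -> body[9..12], body so far='2v48mx8kdgp0'
Chunk 4: stream[27..28]='8' size=0x8=8, data at stream[30..38]='whsjm1qf' -> body[12..20], body so far='2v48mx8kdgp0whsjm1qf'
Chunk 5: stream[40..41]='5' size=0x5=5, data at stream[43..48]='uecec' -> body[20..25], body so far='2v48mx8kdgp0whsjm1qfuecec'
Chunk 6: stream[50..51]='0' size=0 (terminator). Final body='2v48mx8kdgp0whsjm1qfuecec' (25 bytes)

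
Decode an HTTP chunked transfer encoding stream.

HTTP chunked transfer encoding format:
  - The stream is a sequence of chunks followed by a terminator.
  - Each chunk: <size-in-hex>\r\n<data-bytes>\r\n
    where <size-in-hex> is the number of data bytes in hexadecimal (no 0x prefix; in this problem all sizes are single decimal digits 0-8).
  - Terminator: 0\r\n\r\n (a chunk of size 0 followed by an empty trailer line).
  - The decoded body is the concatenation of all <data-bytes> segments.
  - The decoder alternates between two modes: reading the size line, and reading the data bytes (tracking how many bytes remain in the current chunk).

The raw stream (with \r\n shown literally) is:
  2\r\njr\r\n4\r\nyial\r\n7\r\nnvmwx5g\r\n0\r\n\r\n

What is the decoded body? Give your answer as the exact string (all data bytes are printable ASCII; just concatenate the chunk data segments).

Answer: jryialnvmwx5g

Derivation:
Chunk 1: stream[0..1]='2' size=0x2=2, data at stream[3..5]='jr' -> body[0..2], body so far='jr'
Chunk 2: stream[7..8]='4' size=0x4=4, data at stream[10..14]='yial' -> body[2..6], body so far='jryial'
Chunk 3: stream[16..17]='7' size=0x7=7, data at stream[19..26]='nvmwx5g' -> body[6..13], body so far='jryialnvmwx5g'
Chunk 4: stream[28..29]='0' size=0 (terminator). Final body='jryialnvmwx5g' (13 bytes)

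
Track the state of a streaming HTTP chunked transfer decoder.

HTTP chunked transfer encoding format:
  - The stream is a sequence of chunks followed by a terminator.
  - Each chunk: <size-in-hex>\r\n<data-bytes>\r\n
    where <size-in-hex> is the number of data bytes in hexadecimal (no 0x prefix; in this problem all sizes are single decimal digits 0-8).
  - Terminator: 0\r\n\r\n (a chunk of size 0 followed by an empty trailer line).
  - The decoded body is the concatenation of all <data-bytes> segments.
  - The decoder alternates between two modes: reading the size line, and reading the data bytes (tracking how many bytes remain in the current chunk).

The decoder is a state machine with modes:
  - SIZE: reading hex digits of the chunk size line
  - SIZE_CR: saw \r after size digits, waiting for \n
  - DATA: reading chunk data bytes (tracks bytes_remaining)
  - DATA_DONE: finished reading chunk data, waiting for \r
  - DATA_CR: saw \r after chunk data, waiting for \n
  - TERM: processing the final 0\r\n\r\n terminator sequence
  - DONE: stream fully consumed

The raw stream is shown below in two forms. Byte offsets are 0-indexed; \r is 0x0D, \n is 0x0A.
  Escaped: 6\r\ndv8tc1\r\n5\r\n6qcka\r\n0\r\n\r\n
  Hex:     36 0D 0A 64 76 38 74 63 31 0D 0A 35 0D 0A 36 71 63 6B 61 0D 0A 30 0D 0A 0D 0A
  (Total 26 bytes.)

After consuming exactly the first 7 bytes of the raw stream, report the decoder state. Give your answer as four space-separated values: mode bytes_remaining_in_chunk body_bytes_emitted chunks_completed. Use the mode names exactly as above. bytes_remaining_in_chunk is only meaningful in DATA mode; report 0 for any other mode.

Answer: DATA 2 4 0

Derivation:
Byte 0 = '6': mode=SIZE remaining=0 emitted=0 chunks_done=0
Byte 1 = 0x0D: mode=SIZE_CR remaining=0 emitted=0 chunks_done=0
Byte 2 = 0x0A: mode=DATA remaining=6 emitted=0 chunks_done=0
Byte 3 = 'd': mode=DATA remaining=5 emitted=1 chunks_done=0
Byte 4 = 'v': mode=DATA remaining=4 emitted=2 chunks_done=0
Byte 5 = '8': mode=DATA remaining=3 emitted=3 chunks_done=0
Byte 6 = 't': mode=DATA remaining=2 emitted=4 chunks_done=0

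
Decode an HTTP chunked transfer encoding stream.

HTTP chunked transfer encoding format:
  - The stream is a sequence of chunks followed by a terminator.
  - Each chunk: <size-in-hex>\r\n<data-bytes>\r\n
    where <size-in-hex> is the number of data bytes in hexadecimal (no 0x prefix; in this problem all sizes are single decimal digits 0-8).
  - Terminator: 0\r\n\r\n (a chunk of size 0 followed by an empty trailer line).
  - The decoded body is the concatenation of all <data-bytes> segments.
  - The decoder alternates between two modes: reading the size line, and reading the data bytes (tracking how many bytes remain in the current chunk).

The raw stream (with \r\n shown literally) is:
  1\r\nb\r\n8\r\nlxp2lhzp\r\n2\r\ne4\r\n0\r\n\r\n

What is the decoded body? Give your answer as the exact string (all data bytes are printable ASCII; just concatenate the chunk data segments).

Chunk 1: stream[0..1]='1' size=0x1=1, data at stream[3..4]='b' -> body[0..1], body so far='b'
Chunk 2: stream[6..7]='8' size=0x8=8, data at stream[9..17]='lxp2lhzp' -> body[1..9], body so far='blxp2lhzp'
Chunk 3: stream[19..20]='2' size=0x2=2, data at stream[22..24]='e4' -> body[9..11], body so far='blxp2lhzpe4'
Chunk 4: stream[26..27]='0' size=0 (terminator). Final body='blxp2lhzpe4' (11 bytes)

Answer: blxp2lhzpe4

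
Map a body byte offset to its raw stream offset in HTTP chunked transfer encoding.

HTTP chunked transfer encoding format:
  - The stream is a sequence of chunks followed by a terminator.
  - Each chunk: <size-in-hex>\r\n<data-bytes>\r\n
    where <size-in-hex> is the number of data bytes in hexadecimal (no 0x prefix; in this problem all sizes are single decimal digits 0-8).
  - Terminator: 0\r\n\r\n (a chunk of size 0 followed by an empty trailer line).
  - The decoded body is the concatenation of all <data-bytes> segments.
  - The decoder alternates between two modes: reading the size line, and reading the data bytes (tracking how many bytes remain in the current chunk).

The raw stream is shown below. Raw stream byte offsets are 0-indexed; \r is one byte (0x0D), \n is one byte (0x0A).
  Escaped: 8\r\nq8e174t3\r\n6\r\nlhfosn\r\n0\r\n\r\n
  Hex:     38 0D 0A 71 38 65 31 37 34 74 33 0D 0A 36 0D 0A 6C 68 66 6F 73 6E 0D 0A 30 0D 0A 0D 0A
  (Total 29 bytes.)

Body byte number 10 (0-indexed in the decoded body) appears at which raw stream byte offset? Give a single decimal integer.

Answer: 18

Derivation:
Chunk 1: stream[0..1]='8' size=0x8=8, data at stream[3..11]='q8e174t3' -> body[0..8], body so far='q8e174t3'
Chunk 2: stream[13..14]='6' size=0x6=6, data at stream[16..22]='lhfosn' -> body[8..14], body so far='q8e174t3lhfosn'
Chunk 3: stream[24..25]='0' size=0 (terminator). Final body='q8e174t3lhfosn' (14 bytes)
Body byte 10 at stream offset 18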